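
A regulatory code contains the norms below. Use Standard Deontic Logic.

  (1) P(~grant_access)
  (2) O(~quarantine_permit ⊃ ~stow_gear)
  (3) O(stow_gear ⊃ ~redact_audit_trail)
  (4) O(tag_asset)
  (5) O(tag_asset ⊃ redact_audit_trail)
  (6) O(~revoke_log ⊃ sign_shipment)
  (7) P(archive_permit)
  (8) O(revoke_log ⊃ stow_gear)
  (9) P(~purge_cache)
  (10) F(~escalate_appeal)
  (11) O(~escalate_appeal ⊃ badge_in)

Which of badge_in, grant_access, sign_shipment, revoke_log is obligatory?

sign_shipment

Premise 4 gives O(tag_asset).
With premise 5, O(tag_asset ⊃ redact_audit_trail), the K-axiom yields O(redact_audit_trail).
The contrapositive of premise 3 (O(stow_gear ⊃ ~redact_audit_trail)) is O(redact_audit_trail ⊃ ~stow_gear), and O(redact_audit_trail) is already established, so O(~stow_gear).
The contrapositive of premise 8 (O(revoke_log ⊃ stow_gear)) is O(~stow_gear ⊃ ~revoke_log), and O(~stow_gear) is already established, so O(~revoke_log).
Applying K to premise 6 (O(~revoke_log ⊃ sign_shipment)) and O(~revoke_log) yields O(sign_shipment).
So O(sign_shipment) holds — sign_shipment is obligatory. None of the other listed options is made obligatory by any chain of premises.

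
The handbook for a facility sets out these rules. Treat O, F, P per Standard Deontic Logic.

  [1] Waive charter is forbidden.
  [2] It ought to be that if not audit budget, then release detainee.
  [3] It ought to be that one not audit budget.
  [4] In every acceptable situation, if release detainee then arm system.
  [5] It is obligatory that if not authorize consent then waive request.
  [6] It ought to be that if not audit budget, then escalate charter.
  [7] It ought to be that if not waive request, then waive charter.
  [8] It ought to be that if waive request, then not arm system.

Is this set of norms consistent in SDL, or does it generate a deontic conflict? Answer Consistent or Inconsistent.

Inconsistent

F(waive_charter) at premise 1 means O(¬waive_charter).
The contrapositive of premise 7 (O(¬waive_request → waive_charter)) is O(¬waive_charter → waive_request), and O(¬waive_charter) is already established, so O(waive_request).
Applying K to premise 8 (O(waive_request → ¬arm_system)) and O(waive_request) yields O(¬arm_system).
The contrapositive of premise 4 (O(release_detainee → arm_system)) is O(¬arm_system → ¬release_detainee), and O(¬arm_system) is already established, so O(¬release_detainee).
Premise 2, O(¬audit_budget → release_detainee), contraposes to O(¬release_detainee → audit_budget); with O(¬release_detainee) we get O(audit_budget).
Yet premise 3 states O(¬audit_budget).
We now have both O(audit_budget) and O(¬audit_budget) — audit_budget is simultaneously obligatory and forbidden, violating the D-axiom.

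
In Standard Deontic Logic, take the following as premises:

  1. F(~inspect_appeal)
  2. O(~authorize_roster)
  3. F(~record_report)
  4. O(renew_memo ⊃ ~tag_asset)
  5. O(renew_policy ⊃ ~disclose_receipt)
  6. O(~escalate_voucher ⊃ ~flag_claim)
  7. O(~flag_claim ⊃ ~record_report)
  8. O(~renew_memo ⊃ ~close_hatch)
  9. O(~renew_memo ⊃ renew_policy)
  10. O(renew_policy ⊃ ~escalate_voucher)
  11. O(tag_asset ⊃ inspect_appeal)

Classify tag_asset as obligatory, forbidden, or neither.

Forbidden

F(~record_report) at premise 3 means O(record_report).
Premise 7, O(~flag_claim ⊃ ~record_report), contraposes to O(record_report ⊃ flag_claim); with O(record_report) we get O(flag_claim).
Premise 6 is O(~escalate_voucher ⊃ ~flag_claim); contrapositively O(flag_claim ⊃ escalate_voucher). Since O(flag_claim) holds, K gives O(escalate_voucher).
Premise 10 is O(renew_policy ⊃ ~escalate_voucher); contrapositively O(escalate_voucher ⊃ ~renew_policy). Since O(escalate_voucher) holds, K gives O(~renew_policy).
Premise 9, O(~renew_memo ⊃ renew_policy), contraposes to O(~renew_policy ⊃ renew_memo); with O(~renew_policy) we get O(renew_memo).
Premise 4 is O(renew_memo ⊃ ~tag_asset); since O(renew_memo), deontic closure gives O(~tag_asset).
Premises 1, 2, 5, 8, 11 do not contribute to this derivation.
Thus O(~tag_asset), which is F(tag_asset): tag_asset is forbidden.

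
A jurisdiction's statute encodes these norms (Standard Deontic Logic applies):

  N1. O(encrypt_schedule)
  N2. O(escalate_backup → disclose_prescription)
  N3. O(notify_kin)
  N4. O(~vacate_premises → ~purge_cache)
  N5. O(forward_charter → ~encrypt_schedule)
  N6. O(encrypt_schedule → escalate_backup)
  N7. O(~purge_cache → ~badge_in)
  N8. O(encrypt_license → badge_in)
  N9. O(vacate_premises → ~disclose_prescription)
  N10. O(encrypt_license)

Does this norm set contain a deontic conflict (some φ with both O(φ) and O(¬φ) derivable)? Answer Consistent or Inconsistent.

Premise 10 states O(encrypt_license) outright.
Applying K to premise 8 (O(encrypt_license → badge_in)) and O(encrypt_license) yields O(badge_in).
Premise 7 is O(~purge_cache → ~badge_in); contrapositively O(badge_in → purge_cache). Since O(badge_in) holds, K gives O(purge_cache).
Premise 4 is O(~vacate_premises → ~purge_cache); contrapositively O(purge_cache → vacate_premises). Since O(purge_cache) holds, K gives O(vacate_premises).
Premise 9 is O(vacate_premises → ~disclose_prescription); since O(vacate_premises), deontic closure gives O(~disclose_prescription).
Premise 2, O(escalate_backup → disclose_prescription), contraposes to O(~disclose_prescription → ~escalate_backup); with O(~disclose_prescription) we get O(~escalate_backup).
Premise 6 is O(encrypt_schedule → escalate_backup); contrapositively O(~escalate_backup → ~encrypt_schedule). Since O(~escalate_backup) holds, K gives O(~encrypt_schedule).
Yet premise 1 states O(encrypt_schedule).
We now have both O(~encrypt_schedule) and O(encrypt_schedule) — encrypt_schedule is simultaneously obligatory and forbidden, violating the D-axiom.

Inconsistent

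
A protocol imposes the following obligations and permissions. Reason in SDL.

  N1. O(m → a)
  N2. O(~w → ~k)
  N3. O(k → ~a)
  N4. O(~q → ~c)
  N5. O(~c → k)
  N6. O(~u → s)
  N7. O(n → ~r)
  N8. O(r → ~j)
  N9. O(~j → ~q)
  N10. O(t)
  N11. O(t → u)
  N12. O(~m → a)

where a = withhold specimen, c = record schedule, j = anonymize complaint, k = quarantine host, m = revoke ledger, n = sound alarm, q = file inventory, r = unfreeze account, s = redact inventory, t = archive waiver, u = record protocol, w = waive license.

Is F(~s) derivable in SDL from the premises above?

Premise 6 is O(~u → s), but O(~u) is not derivable from the premises, so it does not yield O(s).
No other premise forces O(s). An ideal world satisfying every premise can still have ~s true, so F(~s) is not derivable.

No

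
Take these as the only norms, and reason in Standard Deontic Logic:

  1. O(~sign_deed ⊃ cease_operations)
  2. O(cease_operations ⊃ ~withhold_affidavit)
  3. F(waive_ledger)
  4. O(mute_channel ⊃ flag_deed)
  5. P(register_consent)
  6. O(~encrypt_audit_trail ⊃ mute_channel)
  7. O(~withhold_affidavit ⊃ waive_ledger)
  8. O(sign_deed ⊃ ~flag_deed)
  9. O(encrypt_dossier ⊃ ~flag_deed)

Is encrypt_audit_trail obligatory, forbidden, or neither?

Premise 3 is F(waive_ledger), i.e. O(~waive_ledger).
Premise 7, O(~withhold_affidavit ⊃ waive_ledger), contraposes to O(~waive_ledger ⊃ withhold_affidavit); with O(~waive_ledger) we get O(withhold_affidavit).
Premise 2 is O(cease_operations ⊃ ~withhold_affidavit); contrapositively O(withhold_affidavit ⊃ ~cease_operations). Since O(withhold_affidavit) holds, K gives O(~cease_operations).
Premise 1, O(~sign_deed ⊃ cease_operations), contraposes to O(~cease_operations ⊃ sign_deed); with O(~cease_operations) we get O(sign_deed).
Premise 8 is O(sign_deed ⊃ ~flag_deed); since O(sign_deed), deontic closure gives O(~flag_deed).
The contrapositive of premise 4 (O(mute_channel ⊃ flag_deed)) is O(~flag_deed ⊃ ~mute_channel), and O(~flag_deed) is already established, so O(~mute_channel).
Premise 6, O(~encrypt_audit_trail ⊃ mute_channel), contraposes to O(~mute_channel ⊃ encrypt_audit_trail); with O(~mute_channel) we get O(encrypt_audit_trail).
Premises 5, 9 do not contribute to this derivation.
Hence encrypt_audit_trail is obligatory.

Obligatory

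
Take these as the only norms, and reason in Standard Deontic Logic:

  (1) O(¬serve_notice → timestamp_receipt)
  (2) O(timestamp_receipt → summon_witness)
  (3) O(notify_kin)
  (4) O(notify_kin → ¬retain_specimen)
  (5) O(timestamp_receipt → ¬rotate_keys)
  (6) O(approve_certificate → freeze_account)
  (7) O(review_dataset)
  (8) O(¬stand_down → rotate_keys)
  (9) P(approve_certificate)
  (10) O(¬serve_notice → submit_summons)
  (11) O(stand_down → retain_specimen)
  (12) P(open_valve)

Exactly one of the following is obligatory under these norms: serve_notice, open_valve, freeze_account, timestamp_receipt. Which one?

Premise 3 gives O(notify_kin).
From O(notify_kin) and premise 4, O(notify_kin → ¬retain_specimen), we obtain O(¬retain_specimen).
The contrapositive of premise 11 (O(stand_down → retain_specimen)) is O(¬retain_specimen → ¬stand_down), and O(¬retain_specimen) is already established, so O(¬stand_down).
Premise 8 is O(¬stand_down → rotate_keys); since O(¬stand_down), deontic closure gives O(rotate_keys).
Premise 5 is O(timestamp_receipt → ¬rotate_keys); contrapositively O(rotate_keys → ¬timestamp_receipt). Since O(rotate_keys) holds, K gives O(¬timestamp_receipt).
Premise 1 is O(¬serve_notice → timestamp_receipt); contrapositively O(¬timestamp_receipt → serve_notice). Since O(¬timestamp_receipt) holds, K gives O(serve_notice).
So O(serve_notice) holds — serve_notice is obligatory. None of the other listed options is made obligatory by any chain of premises.

serve_notice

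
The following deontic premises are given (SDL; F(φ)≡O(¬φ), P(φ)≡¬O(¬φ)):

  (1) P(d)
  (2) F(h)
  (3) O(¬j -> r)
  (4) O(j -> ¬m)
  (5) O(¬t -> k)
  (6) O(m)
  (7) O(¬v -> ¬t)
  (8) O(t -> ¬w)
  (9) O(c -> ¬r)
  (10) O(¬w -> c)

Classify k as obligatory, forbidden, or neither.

Obligatory

From premise 6 we have O(m).
Premise 4 is O(j -> ¬m); contrapositively O(m -> ¬j). Since O(m) holds, K gives O(¬j).
Premise 3 is O(¬j -> r); since O(¬j), deontic closure gives O(r).
Premise 9 is O(c -> ¬r); contrapositively O(r -> ¬c). Since O(r) holds, K gives O(¬c).
The contrapositive of premise 10 (O(¬w -> c)) is O(¬c -> w), and O(¬c) is already established, so O(w).
Premise 8, O(t -> ¬w), contraposes to O(w -> ¬t); with O(w) we get O(¬t).
From O(¬t) and premise 5, O(¬t -> k), we obtain O(k).
Premises 1, 2, 7 do not contribute to this derivation.
Hence k is obligatory.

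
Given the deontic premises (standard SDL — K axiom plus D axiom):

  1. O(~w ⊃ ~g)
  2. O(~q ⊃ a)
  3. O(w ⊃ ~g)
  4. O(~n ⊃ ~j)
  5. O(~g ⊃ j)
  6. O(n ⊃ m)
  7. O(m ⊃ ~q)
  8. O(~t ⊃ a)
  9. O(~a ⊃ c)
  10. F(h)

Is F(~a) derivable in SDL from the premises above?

Premises 1 and 3 cover both cases: O(~w ⊃ ~g) and O(w ⊃ ~g). Since ~w ∨ w is a tautology, O(~g) follows.
From O(~g) and premise 5, O(~g ⊃ j), we obtain O(j).
Premise 4, O(~n ⊃ ~j), contraposes to O(j ⊃ n); with O(j) we get O(n).
With premise 6, O(n ⊃ m), the K-axiom yields O(m).
With premise 7, O(m ⊃ ~q), the K-axiom yields O(~q).
Premise 2 is O(~q ⊃ a); since O(~q), deontic closure gives O(a).
Premises 8, 9, 10 do not contribute to this derivation.
So O(a) holds, i.e. F(~a). The claim follows.

Yes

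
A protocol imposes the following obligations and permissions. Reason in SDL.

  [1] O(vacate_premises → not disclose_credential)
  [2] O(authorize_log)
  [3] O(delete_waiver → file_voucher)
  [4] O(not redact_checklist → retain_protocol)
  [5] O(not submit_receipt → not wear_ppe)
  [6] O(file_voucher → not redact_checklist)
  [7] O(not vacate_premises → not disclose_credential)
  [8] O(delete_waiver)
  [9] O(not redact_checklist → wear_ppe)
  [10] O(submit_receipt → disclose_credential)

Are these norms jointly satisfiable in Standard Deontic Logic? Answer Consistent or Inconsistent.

Inconsistent

By case analysis on not vacate_premises: premise 7 gives O(not vacate_premises → not disclose_credential) and premise 1 gives O(vacate_premises → not disclose_credential), so O(not disclose_credential) either way.
The contrapositive of premise 10 (O(submit_receipt → disclose_credential)) is O(not disclose_credential → not submit_receipt), and O(not disclose_credential) is already established, so O(not submit_receipt).
With premise 5, O(not submit_receipt → not wear_ppe), the K-axiom yields O(not wear_ppe).
The contrapositive of premise 9 (O(not redact_checklist → wear_ppe)) is O(not wear_ppe → redact_checklist), and O(not wear_ppe) is already established, so O(redact_checklist).
The contrapositive of premise 6 (O(file_voucher → not redact_checklist)) is O(redact_checklist → not file_voucher), and O(redact_checklist) is already established, so O(not file_voucher).
The contrapositive of premise 3 (O(delete_waiver → file_voucher)) is O(not file_voucher → not delete_waiver), and O(not file_voucher) is already established, so O(not delete_waiver).
But premise 8 directly asserts O(delete_waiver).
We now have both O(not delete_waiver) and O(delete_waiver) — delete_waiver is simultaneously obligatory and forbidden, violating the D-axiom.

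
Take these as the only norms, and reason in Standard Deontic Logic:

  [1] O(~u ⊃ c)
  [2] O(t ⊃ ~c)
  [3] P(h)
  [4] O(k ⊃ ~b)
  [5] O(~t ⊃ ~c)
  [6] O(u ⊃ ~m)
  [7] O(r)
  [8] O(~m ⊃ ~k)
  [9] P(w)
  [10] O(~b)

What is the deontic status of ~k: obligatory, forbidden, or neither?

By case analysis on ~t: premise 5 gives O(~t ⊃ ~c) and premise 2 gives O(t ⊃ ~c), so O(~c) either way.
Premise 1, O(~u ⊃ c), contraposes to O(~c ⊃ u); with O(~c) we get O(u).
With premise 6, O(u ⊃ ~m), the K-axiom yields O(~m).
With premise 8, O(~m ⊃ ~k), the K-axiom yields O(~k).
Premises 3, 4, 7, 9, 10 do not contribute to this derivation.
Hence ~k is obligatory.

Obligatory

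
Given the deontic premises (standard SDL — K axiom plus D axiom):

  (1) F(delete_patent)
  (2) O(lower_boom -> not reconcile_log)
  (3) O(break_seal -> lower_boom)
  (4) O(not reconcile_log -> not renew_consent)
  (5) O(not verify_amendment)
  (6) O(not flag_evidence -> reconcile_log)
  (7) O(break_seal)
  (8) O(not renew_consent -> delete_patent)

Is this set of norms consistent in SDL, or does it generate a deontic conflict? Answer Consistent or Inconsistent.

Inconsistent

Premise 1 is F(delete_patent), i.e. O(not delete_patent).
Premise 8 is O(not renew_consent -> delete_patent); contrapositively O(not delete_patent -> renew_consent). Since O(not delete_patent) holds, K gives O(renew_consent).
The contrapositive of premise 4 (O(not reconcile_log -> not renew_consent)) is O(renew_consent -> reconcile_log), and O(renew_consent) is already established, so O(reconcile_log).
Premise 2 is O(lower_boom -> not reconcile_log); contrapositively O(reconcile_log -> not lower_boom). Since O(reconcile_log) holds, K gives O(not lower_boom).
Premise 3, O(break_seal -> lower_boom), contraposes to O(not lower_boom -> not break_seal); with O(not lower_boom) we get O(not break_seal).
Yet premise 7 states O(break_seal).
We now have both O(not break_seal) and O(break_seal) — break_seal is simultaneously obligatory and forbidden, violating the D-axiom.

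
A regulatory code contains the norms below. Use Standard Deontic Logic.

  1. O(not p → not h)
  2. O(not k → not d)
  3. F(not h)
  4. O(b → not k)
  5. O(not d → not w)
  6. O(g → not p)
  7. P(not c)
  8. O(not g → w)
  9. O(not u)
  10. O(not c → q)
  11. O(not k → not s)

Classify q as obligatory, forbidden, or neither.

Neither

Premise 10 is O(not c → q), but O(not c) is not derivable from the premises (the permission P(not c) asserts only not O(c), not O(not c)), so it does not yield O(q).
No premise or chain of K-axiom applications forces O(q), and none forces O(not q). So q is neither obligatory nor forbidden under these norms.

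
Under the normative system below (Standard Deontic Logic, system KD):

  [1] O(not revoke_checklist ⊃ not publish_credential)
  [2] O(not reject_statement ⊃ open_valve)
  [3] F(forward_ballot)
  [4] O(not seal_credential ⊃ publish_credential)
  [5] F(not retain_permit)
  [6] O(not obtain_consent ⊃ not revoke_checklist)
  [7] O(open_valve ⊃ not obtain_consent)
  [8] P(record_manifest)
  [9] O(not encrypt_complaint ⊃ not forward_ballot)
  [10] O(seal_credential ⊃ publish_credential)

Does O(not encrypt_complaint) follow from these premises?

No

Premise 9 is O(not encrypt_complaint ⊃ not forward_ballot); even if O(not forward_ballot) held, inferring O(not encrypt_complaint) would be affirming the consequent — invalid.
No other premise forces O(not encrypt_complaint). An ideal world satisfying every premise can still have not encrypt_complaint false, so O(not encrypt_complaint) is not derivable.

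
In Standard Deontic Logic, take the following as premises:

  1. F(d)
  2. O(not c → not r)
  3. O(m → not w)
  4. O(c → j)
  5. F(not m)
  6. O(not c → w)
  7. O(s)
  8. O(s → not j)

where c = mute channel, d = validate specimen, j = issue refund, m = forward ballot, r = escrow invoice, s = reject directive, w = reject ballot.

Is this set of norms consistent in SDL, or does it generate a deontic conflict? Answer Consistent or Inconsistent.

Inconsistent

Premise 5, F(not m), is equivalent to O(m).
From O(m) and premise 3, O(m → not w), we obtain O(not w).
Premise 6, O(not c → w), contraposes to O(not w → c); with O(not w) we get O(c).
With premise 4, O(c → j), the K-axiom yields O(j).
Premise 8 is O(s → not j); contrapositively O(j → not s). Since O(j) holds, K gives O(not s).
But premise 7 directly asserts O(s).
We now have both O(not s) and O(s) — s is simultaneously obligatory and forbidden, violating the D-axiom.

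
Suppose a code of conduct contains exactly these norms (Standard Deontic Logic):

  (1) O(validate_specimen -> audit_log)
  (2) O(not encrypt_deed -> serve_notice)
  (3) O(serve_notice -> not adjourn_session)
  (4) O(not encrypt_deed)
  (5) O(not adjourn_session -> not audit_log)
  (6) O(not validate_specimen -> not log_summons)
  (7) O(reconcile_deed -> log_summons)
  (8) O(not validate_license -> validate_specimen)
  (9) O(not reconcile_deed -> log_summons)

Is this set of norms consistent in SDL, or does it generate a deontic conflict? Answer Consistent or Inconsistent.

Premises 7 and 9 cover both cases: O(reconcile_deed -> log_summons) and O(not reconcile_deed -> log_summons). Since reconcile_deed ∨ not reconcile_deed is a tautology, O(log_summons) follows.
Premise 6 is O(not validate_specimen -> not log_summons); contrapositively O(log_summons -> validate_specimen). Since O(log_summons) holds, K gives O(validate_specimen).
Applying K to premise 1 (O(validate_specimen -> audit_log)) and O(validate_specimen) yields O(audit_log).
The contrapositive of premise 5 (O(not adjourn_session -> not audit_log)) is O(audit_log -> adjourn_session), and O(audit_log) is already established, so O(adjourn_session).
The contrapositive of premise 3 (O(serve_notice -> not adjourn_session)) is O(adjourn_session -> not serve_notice), and O(adjourn_session) is already established, so O(not serve_notice).
Premise 2 is O(not encrypt_deed -> serve_notice); contrapositively O(not serve_notice -> encrypt_deed). Since O(not serve_notice) holds, K gives O(encrypt_deed).
But premise 4 directly asserts O(not encrypt_deed).
We now have both O(encrypt_deed) and O(not encrypt_deed) — encrypt_deed is simultaneously obligatory and forbidden, violating the D-axiom.

Inconsistent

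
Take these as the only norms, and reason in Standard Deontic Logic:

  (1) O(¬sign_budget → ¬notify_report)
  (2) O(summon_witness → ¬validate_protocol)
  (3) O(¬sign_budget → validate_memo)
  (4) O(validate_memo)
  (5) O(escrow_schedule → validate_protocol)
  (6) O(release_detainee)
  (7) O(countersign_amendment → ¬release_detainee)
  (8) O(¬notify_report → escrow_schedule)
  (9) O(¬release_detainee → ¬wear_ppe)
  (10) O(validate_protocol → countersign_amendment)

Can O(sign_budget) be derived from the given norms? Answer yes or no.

Yes

Premise 6 gives O(release_detainee).
Premise 7, O(countersign_amendment → ¬release_detainee), contraposes to O(release_detainee → ¬countersign_amendment); with O(release_detainee) we get O(¬countersign_amendment).
The contrapositive of premise 10 (O(validate_protocol → countersign_amendment)) is O(¬countersign_amendment → ¬validate_protocol), and O(¬countersign_amendment) is already established, so O(¬validate_protocol).
Premise 5 is O(escrow_schedule → validate_protocol); contrapositively O(¬validate_protocol → ¬escrow_schedule). Since O(¬validate_protocol) holds, K gives O(¬escrow_schedule).
Premise 8, O(¬notify_report → escrow_schedule), contraposes to O(¬escrow_schedule → notify_report); with O(¬escrow_schedule) we get O(notify_report).
Premise 1, O(¬sign_budget → ¬notify_report), contraposes to O(notify_report → sign_budget); with O(notify_report) we get O(sign_budget).
Premises 2, 3, 4, 9 do not contribute to this derivation.
So O(sign_budget) follows.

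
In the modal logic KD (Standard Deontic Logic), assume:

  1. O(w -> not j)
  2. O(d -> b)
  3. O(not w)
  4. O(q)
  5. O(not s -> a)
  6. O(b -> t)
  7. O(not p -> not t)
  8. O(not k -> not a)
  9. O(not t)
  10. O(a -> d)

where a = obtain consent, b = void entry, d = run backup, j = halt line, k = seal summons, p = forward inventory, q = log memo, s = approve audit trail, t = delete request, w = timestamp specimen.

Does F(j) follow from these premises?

Premise 1 is O(w -> not j), but O(w) is not derivable from the premises, so it does not yield O(not j).
No other premise forces O(not j). An ideal world satisfying every premise can still have j true, so F(j) is not derivable.

No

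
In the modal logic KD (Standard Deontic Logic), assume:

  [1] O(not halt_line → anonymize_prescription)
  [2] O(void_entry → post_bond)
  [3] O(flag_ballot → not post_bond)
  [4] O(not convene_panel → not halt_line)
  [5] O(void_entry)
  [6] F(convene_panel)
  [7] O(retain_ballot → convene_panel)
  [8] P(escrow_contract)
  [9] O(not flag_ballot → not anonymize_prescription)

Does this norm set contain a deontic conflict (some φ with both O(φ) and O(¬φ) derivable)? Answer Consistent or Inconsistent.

From premise 5 we have O(void_entry).
Premise 2 is O(void_entry → post_bond); since O(void_entry), deontic closure gives O(post_bond).
Premise 3 is O(flag_ballot → not post_bond); contrapositively O(post_bond → not flag_ballot). Since O(post_bond) holds, K gives O(not flag_ballot).
Applying K to premise 9 (O(not flag_ballot → not anonymize_prescription)) and O(not flag_ballot) yields O(not anonymize_prescription).
Premise 1 is O(not halt_line → anonymize_prescription); contrapositively O(not anonymize_prescription → halt_line). Since O(not anonymize_prescription) holds, K gives O(halt_line).
The contrapositive of premise 4 (O(not convene_panel → not halt_line)) is O(halt_line → convene_panel), and O(halt_line) is already established, so O(convene_panel).
But premise 6, F(convene_panel), means O(not convene_panel).
We now have both O(convene_panel) and O(not convene_panel) — convene_panel is simultaneously obligatory and forbidden, violating the D-axiom.

Inconsistent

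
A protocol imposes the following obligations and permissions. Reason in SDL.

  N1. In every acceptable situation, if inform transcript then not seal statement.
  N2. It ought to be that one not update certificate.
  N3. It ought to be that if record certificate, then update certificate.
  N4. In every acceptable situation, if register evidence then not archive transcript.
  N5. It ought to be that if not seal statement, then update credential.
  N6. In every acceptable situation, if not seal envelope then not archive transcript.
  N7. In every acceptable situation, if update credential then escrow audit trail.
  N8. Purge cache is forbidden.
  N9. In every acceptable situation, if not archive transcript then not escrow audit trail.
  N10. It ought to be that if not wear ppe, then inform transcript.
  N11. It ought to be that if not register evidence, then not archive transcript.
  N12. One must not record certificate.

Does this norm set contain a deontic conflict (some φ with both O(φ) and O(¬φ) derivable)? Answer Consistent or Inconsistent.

Premise 3 is O(record_certificate → update_certificate), but O(record_certificate) is not derivable from the premises, so it does not yield O(update_certificate).
So O(update_certificate) is not derivable, and the apparent clash with O(¬update_certificate) does not arise.
A world satisfying every obligation exists (e.g. archive_transcript=false, escrow_audit_trail=false, inform_transcript=false, purge_cache=false, record_certificate=false, register_evidence=false, seal_envelope=false, seal_statement=true, update_certificate=false, update_credential=false, wear_ppe=true); no atom is both obligatory and forbidden, so the set is consistent.

Consistent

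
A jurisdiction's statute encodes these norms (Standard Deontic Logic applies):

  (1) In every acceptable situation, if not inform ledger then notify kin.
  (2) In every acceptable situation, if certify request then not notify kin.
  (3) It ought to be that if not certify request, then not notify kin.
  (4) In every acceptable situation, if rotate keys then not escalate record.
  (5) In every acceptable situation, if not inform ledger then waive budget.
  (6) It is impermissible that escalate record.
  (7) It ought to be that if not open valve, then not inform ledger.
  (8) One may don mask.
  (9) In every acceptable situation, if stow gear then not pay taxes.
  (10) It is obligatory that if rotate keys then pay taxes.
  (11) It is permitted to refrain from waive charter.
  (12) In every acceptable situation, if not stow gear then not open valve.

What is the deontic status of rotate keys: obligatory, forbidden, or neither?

Forbidden

Premises 2 and 3 cover both cases: O(certify_request → ¬notify_kin) and O(¬certify_request → ¬notify_kin). Since certify_request ∨ ¬certify_request is a tautology, O(¬notify_kin) follows.
Premise 1 is O(¬inform_ledger → notify_kin); contrapositively O(¬notify_kin → inform_ledger). Since O(¬notify_kin) holds, K gives O(inform_ledger).
The contrapositive of premise 7 (O(¬open_valve → ¬inform_ledger)) is O(inform_ledger → open_valve), and O(inform_ledger) is already established, so O(open_valve).
The contrapositive of premise 12 (O(¬stow_gear → ¬open_valve)) is O(open_valve → stow_gear), and O(open_valve) is already established, so O(stow_gear).
With premise 9, O(stow_gear → ¬pay_taxes), the K-axiom yields O(¬pay_taxes).
Premise 10 is O(rotate_keys → pay_taxes); contrapositively O(¬pay_taxes → ¬rotate_keys). Since O(¬pay_taxes) holds, K gives O(¬rotate_keys).
Premises 4, 5, 6, 8, 11 do not contribute to this derivation.
Thus O(¬rotate_keys), which is F(rotate_keys): rotate_keys is forbidden.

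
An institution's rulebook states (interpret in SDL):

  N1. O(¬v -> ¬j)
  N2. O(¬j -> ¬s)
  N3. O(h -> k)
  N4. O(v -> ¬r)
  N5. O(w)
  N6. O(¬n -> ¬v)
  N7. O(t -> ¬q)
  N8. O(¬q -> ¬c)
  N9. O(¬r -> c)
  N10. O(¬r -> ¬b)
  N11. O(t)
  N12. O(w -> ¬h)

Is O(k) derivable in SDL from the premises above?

Premise 3 is O(h -> k), but O(h) is not derivable from the premises, so it does not yield O(k).
No other premise forces O(k). An ideal world satisfying every premise can still have k false, so O(k) is not derivable.

No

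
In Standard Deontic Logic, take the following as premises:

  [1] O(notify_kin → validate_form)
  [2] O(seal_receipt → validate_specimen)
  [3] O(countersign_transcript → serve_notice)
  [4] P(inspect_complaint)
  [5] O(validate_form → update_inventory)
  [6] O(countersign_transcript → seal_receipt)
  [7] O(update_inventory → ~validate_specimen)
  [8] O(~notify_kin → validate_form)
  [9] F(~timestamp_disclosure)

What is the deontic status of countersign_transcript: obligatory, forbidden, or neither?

Forbidden

Premises 1 and 8 cover both cases: O(notify_kin → validate_form) and O(~notify_kin → validate_form). Since notify_kin ∨ ~notify_kin is a tautology, O(validate_form) follows.
From O(validate_form) and premise 5, O(validate_form → update_inventory), we obtain O(update_inventory).
Premise 7 is O(update_inventory → ~validate_specimen); since O(update_inventory), deontic closure gives O(~validate_specimen).
The contrapositive of premise 2 (O(seal_receipt → validate_specimen)) is O(~validate_specimen → ~seal_receipt), and O(~validate_specimen) is already established, so O(~seal_receipt).
The contrapositive of premise 6 (O(countersign_transcript → seal_receipt)) is O(~seal_receipt → ~countersign_transcript), and O(~seal_receipt) is already established, so O(~countersign_transcript).
Premises 3, 4, 9 do not contribute to this derivation.
Thus O(~countersign_transcript), which is F(countersign_transcript): countersign_transcript is forbidden.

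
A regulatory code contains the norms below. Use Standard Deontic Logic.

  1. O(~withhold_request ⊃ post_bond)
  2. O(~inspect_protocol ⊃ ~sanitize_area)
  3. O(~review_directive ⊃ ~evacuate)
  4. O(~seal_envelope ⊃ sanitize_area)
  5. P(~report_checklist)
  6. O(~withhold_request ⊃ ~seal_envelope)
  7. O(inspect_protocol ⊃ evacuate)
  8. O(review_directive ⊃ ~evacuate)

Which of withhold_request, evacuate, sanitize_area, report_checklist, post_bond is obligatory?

Premises 3 and 8 cover both cases: O(~review_directive ⊃ ~evacuate) and O(review_directive ⊃ ~evacuate). Since ~review_directive ∨ review_directive is a tautology, O(~evacuate) follows.
The contrapositive of premise 7 (O(inspect_protocol ⊃ evacuate)) is O(~evacuate ⊃ ~inspect_protocol), and O(~evacuate) is already established, so O(~inspect_protocol).
Premise 2 is O(~inspect_protocol ⊃ ~sanitize_area); since O(~inspect_protocol), deontic closure gives O(~sanitize_area).
Premise 4 is O(~seal_envelope ⊃ sanitize_area); contrapositively O(~sanitize_area ⊃ seal_envelope). Since O(~sanitize_area) holds, K gives O(seal_envelope).
The contrapositive of premise 6 (O(~withhold_request ⊃ ~seal_envelope)) is O(seal_envelope ⊃ withhold_request), and O(seal_envelope) is already established, so O(withhold_request).
So O(withhold_request) holds — withhold_request is obligatory. None of the other listed options is made obligatory by any chain of premises.

withhold_request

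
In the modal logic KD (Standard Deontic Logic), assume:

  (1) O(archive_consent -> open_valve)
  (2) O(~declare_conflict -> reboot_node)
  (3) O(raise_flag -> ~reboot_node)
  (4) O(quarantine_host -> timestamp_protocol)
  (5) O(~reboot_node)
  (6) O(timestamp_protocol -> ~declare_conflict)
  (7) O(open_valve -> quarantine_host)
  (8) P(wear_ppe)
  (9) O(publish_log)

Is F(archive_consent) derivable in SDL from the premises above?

Premise 5 states O(~reboot_node) outright.
The contrapositive of premise 2 (O(~declare_conflict -> reboot_node)) is O(~reboot_node -> declare_conflict), and O(~reboot_node) is already established, so O(declare_conflict).
Premise 6 is O(timestamp_protocol -> ~declare_conflict); contrapositively O(declare_conflict -> ~timestamp_protocol). Since O(declare_conflict) holds, K gives O(~timestamp_protocol).
Premise 4, O(quarantine_host -> timestamp_protocol), contraposes to O(~timestamp_protocol -> ~quarantine_host); with O(~timestamp_protocol) we get O(~quarantine_host).
The contrapositive of premise 7 (O(open_valve -> quarantine_host)) is O(~quarantine_host -> ~open_valve), and O(~quarantine_host) is already established, so O(~open_valve).
Premise 1, O(archive_consent -> open_valve), contraposes to O(~open_valve -> ~archive_consent); with O(~open_valve) we get O(~archive_consent).
Premises 3, 8, 9 do not contribute to this derivation.
So O(~archive_consent) holds, i.e. F(archive_consent). The claim follows.

Yes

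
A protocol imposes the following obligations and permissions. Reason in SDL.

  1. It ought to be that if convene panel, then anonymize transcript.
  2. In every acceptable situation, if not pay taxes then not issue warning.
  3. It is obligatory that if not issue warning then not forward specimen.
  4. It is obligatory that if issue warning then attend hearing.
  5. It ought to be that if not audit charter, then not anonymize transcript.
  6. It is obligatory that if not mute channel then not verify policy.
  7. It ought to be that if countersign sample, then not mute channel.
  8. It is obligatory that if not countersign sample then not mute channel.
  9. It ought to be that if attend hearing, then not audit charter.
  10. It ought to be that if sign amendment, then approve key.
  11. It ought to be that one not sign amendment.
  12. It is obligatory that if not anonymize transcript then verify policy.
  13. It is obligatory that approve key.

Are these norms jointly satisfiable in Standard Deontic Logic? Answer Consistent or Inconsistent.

Consistent

Premise 10 is O(sign_amendment → approve_key); even if O(approve_key) held, inferring O(sign_amendment) would be affirming the consequent — invalid.
So O(sign_amendment) is not derivable, and the apparent clash with O(¬sign_amendment) does not arise.
A world satisfying every obligation exists (e.g. anonymize_transcript=true, approve_key=true, attend_hearing=false, audit_charter=true, convene_panel=false, countersign_sample=false, forward_specimen=false, issue_warning=false, mute_channel=false, pay_taxes=false, sign_amendment=false, verify_policy=false); no atom is both obligatory and forbidden, so the set is consistent.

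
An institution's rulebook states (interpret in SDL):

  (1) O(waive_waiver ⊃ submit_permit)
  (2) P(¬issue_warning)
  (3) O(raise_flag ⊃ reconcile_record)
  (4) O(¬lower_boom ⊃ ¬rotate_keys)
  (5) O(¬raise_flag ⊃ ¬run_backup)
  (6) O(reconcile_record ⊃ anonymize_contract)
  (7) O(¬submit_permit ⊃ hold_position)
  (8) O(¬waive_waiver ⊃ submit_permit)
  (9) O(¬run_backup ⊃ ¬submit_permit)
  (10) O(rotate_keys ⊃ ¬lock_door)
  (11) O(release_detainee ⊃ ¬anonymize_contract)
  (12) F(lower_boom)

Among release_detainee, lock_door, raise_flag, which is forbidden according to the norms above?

Premises 1 and 8 are O(waive_waiver ⊃ submit_permit) and O(¬waive_waiver ⊃ submit_permit); every ideal world satisfies waive_waiver or ¬waive_waiver, so in either case submit_permit holds — hence O(submit_permit).
Premise 9 is O(¬run_backup ⊃ ¬submit_permit); contrapositively O(submit_permit ⊃ run_backup). Since O(submit_permit) holds, K gives O(run_backup).
Premise 5, O(¬raise_flag ⊃ ¬run_backup), contraposes to O(run_backup ⊃ raise_flag); with O(run_backup) we get O(raise_flag).
Premise 3 is O(raise_flag ⊃ reconcile_record); since O(raise_flag), deontic closure gives O(reconcile_record).
Applying K to premise 6 (O(reconcile_record ⊃ anonymize_contract)) and O(reconcile_record) yields O(anonymize_contract).
Premise 11, O(release_detainee ⊃ ¬anonymize_contract), contraposes to O(anonymize_contract ⊃ ¬release_detainee); with O(anonymize_contract) we get O(¬release_detainee).
So O(¬release_detainee) holds, i.e. release_detainee is forbidden. None of the other listed options is forbidden under the premises.

release_detainee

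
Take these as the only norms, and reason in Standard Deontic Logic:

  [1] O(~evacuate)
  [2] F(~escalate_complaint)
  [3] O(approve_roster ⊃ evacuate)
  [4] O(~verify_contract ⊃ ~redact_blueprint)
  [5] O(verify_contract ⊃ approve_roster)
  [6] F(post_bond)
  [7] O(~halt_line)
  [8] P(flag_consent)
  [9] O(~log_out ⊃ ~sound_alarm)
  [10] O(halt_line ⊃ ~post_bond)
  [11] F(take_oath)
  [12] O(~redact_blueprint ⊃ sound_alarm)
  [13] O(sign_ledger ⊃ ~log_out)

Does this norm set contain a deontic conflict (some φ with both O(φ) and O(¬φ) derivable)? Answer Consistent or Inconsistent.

Consistent

Premise 10 is O(halt_line ⊃ ~post_bond); even if O(~post_bond) held, inferring O(halt_line) would be affirming the consequent — invalid.
So O(halt_line) is not derivable, and the apparent clash with O(~halt_line) does not arise.
A world satisfying every obligation exists (e.g. approve_roster=false, escalate_complaint=true, evacuate=false, flag_consent=false, halt_line=false, log_out=true, post_bond=false, redact_blueprint=false, sign_ledger=false, sound_alarm=true, take_oath=false, verify_contract=false); no atom is both obligatory and forbidden, so the set is consistent.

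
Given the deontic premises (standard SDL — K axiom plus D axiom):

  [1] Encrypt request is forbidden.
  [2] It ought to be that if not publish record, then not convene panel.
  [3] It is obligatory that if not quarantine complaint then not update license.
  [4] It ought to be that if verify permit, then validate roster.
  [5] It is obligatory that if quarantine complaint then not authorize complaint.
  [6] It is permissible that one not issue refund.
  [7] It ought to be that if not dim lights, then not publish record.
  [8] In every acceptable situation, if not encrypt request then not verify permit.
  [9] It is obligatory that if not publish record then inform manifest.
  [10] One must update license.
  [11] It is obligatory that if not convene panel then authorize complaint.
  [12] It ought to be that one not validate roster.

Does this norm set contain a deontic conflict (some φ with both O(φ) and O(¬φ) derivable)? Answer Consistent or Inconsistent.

Consistent

Premise 4 is O(verify_permit → validate_roster), but O(verify_permit) is not derivable from the premises, so it does not yield O(validate_roster).
So O(validate_roster) is not derivable, and the apparent clash with O(¬validate_roster) does not arise.
A world satisfying every obligation exists (e.g. authorize_complaint=false, convene_panel=true, dim_lights=true, encrypt_request=false, inform_manifest=false, issue_refund=false, publish_record=true, quarantine_complaint=true, update_license=true, validate_roster=false, verify_permit=false); no atom is both obligatory and forbidden, so the set is consistent.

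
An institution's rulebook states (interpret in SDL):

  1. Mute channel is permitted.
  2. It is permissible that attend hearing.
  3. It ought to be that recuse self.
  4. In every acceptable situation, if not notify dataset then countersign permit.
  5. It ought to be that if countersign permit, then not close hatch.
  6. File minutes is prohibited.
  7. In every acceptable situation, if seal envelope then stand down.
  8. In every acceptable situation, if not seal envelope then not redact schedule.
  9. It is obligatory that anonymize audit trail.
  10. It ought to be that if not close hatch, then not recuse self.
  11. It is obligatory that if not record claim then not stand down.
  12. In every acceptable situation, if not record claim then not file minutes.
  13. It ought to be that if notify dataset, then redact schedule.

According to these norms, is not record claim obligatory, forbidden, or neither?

Premise 3 gives O(recuse_self).
The contrapositive of premise 10 (O(¬close_hatch → ¬recuse_self)) is O(recuse_self → close_hatch), and O(recuse_self) is already established, so O(close_hatch).
The contrapositive of premise 5 (O(countersign_permit → ¬close_hatch)) is O(close_hatch → ¬countersign_permit), and O(close_hatch) is already established, so O(¬countersign_permit).
Premise 4, O(¬notify_dataset → countersign_permit), contraposes to O(¬countersign_permit → notify_dataset); with O(¬countersign_permit) we get O(notify_dataset).
With premise 13, O(notify_dataset → redact_schedule), the K-axiom yields O(redact_schedule).
Premise 8, O(¬seal_envelope → ¬redact_schedule), contraposes to O(redact_schedule → seal_envelope); with O(redact_schedule) we get O(seal_envelope).
With premise 7, O(seal_envelope → stand_down), the K-axiom yields O(stand_down).
Premise 11 is O(¬record_claim → ¬stand_down); contrapositively O(stand_down → record_claim). Since O(stand_down) holds, K gives O(record_claim).
Premises 1, 2, 6, 9, 12 do not contribute to this derivation.
Thus O(record_claim), which is F(¬record_claim): ¬record_claim is forbidden.

Forbidden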